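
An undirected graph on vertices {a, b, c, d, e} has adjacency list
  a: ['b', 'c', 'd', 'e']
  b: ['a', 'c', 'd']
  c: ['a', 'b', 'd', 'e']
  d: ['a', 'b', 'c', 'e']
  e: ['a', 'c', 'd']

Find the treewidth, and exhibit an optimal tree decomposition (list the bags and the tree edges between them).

Treewidth 3.
One optimal decomposition is:
Bags: B1 = {a, c, d, e}  B2 = {a, b, c, d}
Tree: B1–B2

Every bag has size at most 4, so the width is 4 − 1 = 3 and tw(G) ≤ 3. Conversely, {a, c, d, e} is a clique of size 4, and the vertices of any clique must share a bag in every tree decomposition; so some bag has ≥ 4 vertices and tw(G) ≥ 3. Hence tw(G) = 3 exactly.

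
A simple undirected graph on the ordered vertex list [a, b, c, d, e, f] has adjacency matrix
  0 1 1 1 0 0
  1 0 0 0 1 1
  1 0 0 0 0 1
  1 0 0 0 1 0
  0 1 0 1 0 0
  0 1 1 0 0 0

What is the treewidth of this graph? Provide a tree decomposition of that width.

Every bag has size at most 3, so the width is 3 − 1 = 2 and tw(G) ≤ 2. Since d–e–b–a–d is a cycle in G, G is not acyclic. Forests are exactly the graphs of treewidth ≤ 1, so tw(G) ≥ 2. The upper and lower bounds meet at 2, so that is the treewidth.

Treewidth 2.
One such decomposition:
Bags: B1 = {a, d, e}  B2 = {a, b, e}  B3 = {a, b, c}  B4 = {b, c, f}
Tree: B1–B2, B2–B3, B3–B4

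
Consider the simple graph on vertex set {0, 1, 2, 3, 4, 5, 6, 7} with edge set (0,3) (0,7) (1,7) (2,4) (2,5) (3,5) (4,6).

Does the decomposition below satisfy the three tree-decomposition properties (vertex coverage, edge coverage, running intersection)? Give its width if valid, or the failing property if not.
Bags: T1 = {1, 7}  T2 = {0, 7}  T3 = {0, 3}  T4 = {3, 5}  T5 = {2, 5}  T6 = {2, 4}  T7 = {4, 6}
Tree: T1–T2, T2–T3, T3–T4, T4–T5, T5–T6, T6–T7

Checking the three conditions: (i) the bags cover all of {0, 1, 2, 3, 4, 5, 6, 7}; (ii) for each edge, some bag contains both endpoints; (iii) the bags containing any fixed vertex form a subtree. All hold, so the decomposition is valid with width 2 − 1 = 1.

Yes; width 1.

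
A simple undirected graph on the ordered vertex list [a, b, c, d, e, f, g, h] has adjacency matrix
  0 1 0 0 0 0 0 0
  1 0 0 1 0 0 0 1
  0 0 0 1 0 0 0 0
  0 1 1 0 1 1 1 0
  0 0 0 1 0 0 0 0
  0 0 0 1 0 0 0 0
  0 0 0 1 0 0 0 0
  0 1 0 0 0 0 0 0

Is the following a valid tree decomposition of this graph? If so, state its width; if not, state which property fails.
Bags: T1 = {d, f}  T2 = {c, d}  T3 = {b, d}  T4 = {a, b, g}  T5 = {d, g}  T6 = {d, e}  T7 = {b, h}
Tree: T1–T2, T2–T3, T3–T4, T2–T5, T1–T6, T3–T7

No — bags containing vertex g are not connected in the tree.

A tree decomposition must satisfy three properties: every vertex lies in some bag; for every edge, both endpoints lie together in some bag; and for every vertex, the bags containing it form a connected subtree. Here bags containing vertex g are not connected in the tree, so the decomposition is invalid.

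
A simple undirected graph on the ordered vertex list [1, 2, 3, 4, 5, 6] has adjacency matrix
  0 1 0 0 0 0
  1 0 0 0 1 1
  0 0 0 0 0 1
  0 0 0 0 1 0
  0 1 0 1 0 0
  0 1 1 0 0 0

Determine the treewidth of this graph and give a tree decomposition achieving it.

Treewidth 1.
One such decomposition:
Bags: B1 = {2, 6}  B2 = {2, 5}  B3 = {3, 6}  B4 = {4, 5}  B5 = {1, 2}
Tree: B1–B2, B1–B3, B2–B4, B1–B5

Every bag has size at most 2, so the width is 2 − 1 = 1 and tw(G) ≤ 1. Any graph with an edge has treewidth ≥ 1, and G has the edge 6–2. The upper and lower bounds meet at 1, so that is the treewidth.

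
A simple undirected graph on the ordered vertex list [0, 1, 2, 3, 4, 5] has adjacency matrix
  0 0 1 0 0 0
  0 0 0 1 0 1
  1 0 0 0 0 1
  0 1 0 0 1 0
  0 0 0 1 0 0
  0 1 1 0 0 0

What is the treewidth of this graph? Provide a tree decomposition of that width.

Treewidth 1.
One optimal decomposition is:
Bags: B1 = {3, 4}  B2 = {1, 3}  B3 = {1, 5}  B4 = {2, 5}  B5 = {0, 2}
Tree: B1–B2, B2–B3, B3–B4, B4–B5

The largest bag has 2 vertices, giving width 1; this decomposition certifies tw(G) ≤ 1. Since G has at least one edge (e.g. 4–3), it is not an edgeless graph, so tw(G) ≥ 1. The upper and lower bounds meet at 1, so that is the treewidth.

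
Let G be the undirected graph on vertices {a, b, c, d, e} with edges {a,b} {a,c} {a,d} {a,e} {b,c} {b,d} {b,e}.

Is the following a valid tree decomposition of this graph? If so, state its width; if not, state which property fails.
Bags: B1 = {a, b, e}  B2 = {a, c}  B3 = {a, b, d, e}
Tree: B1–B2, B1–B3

A tree decomposition must satisfy three properties: every vertex lies in some bag; for every edge, both endpoints lie together in some bag; and for every vertex, the bags containing it form a connected subtree. Here edge (b,c) lies in no bag, so the decomposition is invalid.

No — edge (b,c) lies in no bag.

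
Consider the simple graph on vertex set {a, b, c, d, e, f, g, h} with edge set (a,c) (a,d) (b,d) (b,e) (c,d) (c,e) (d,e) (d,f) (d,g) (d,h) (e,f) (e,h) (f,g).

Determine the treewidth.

2

A width-2 tree decomposition is:
Bags: B1 = {c, d, e}  B2 = {b, d, e}  B3 = {d, e, f}  B4 = {d, e, h}  B5 = {a, c, d}  B6 = {d, f, g}
Tree: B1–B2, B2–B3, B3–B4, B1–B5, B3–B6
Each bag holds 3 vertices, so the decomposition has width 2, which upper-bounds the treewidth. On the other hand G contains the 3-clique {d, f, g}. A clique must lie in a single bag of any decomposition, so no decomposition can have width below 2. Combining the bounds, tw(G) = 2.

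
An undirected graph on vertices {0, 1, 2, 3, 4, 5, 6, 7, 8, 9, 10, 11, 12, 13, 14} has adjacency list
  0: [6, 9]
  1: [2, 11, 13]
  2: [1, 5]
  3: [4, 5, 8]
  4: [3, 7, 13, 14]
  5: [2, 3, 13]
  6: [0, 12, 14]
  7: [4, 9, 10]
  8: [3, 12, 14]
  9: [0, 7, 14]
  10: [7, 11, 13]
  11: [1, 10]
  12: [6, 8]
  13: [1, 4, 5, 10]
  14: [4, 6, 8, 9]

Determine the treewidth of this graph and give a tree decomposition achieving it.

Every bag has size at most 4, so the width is 4 − 1 = 3 and tw(G) ≤ 3. For the lower bound: the 4 vertex sets {1,2,11}, {5}, {13}, {3,4,7,10} are disjoint, each induces a connected subgraph, and every pair is joined by at least one edge of G. Contracting each set to a single vertex therefore yields K_{4} as a minor, and since treewidth is minor-monotone, tw(G) ≥ tw(K_{4}) = 3. Therefore the treewidth is 3.

Treewidth 3.
Bags: B1 = {1, 2, 5, 11}  B2 = {1, 5, 11, 13}  B3 = {5, 10, 11, 13}  B4 = {3, 5, 10, 13}  B5 = {3, 4, 10, 13}  B6 = {3, 4, 7, 10}  B7 = {3, 4, 7, 8}  B8 = {4, 7, 8, 14}  B9 = {7, 8, 9, 14}  B10 = {8, 9, 12, 14}  B11 = {6, 9, 12, 14}  B12 = {0, 6, 9, 12}
Tree: B1–B2, B2–B3, B3–B4, B4–B5, B5–B6, B6–B7, B7–B8, B8–B9, B9–B10, B10–B11, B11–B12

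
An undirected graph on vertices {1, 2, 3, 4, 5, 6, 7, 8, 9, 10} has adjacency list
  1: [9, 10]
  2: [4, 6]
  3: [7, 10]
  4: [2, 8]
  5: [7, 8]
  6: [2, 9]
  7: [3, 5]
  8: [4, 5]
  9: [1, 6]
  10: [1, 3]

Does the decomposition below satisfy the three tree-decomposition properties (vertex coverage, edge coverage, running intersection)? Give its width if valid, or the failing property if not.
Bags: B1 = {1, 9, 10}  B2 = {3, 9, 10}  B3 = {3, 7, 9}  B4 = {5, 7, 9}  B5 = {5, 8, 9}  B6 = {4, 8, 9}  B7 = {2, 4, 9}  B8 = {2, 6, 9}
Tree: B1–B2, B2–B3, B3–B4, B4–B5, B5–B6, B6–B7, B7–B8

Vertex coverage: the bags together contain {1, 2, 3, 4, 5, 6, 7, 8, 9, 10}, the full vertex set. Edge coverage: each edge of G has both endpoints in at least one bag. Running intersection: for every vertex, the bags containing it form a connected subtree. All three properties hold, so this is a valid tree decomposition of width max|bag| − 1 = 2, and hence tw(G) ≤ 2.

Yes; width 2.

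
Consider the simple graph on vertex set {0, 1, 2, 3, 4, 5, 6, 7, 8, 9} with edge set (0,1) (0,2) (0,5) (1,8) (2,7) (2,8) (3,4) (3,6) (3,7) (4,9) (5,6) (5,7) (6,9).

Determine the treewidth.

A width-2 tree decomposition is:
Bags: B1 = {1, 2, 8}  B2 = {0, 1, 2}  B3 = {0, 2, 7}  B4 = {0, 5, 7}  B5 = {3, 5, 7}  B6 = {3, 5, 6}  B7 = {3, 4, 6}  B8 = {4, 6, 9}
Tree: B1–B2, B2–B3, B3–B4, B4–B5, B5–B6, B6–B7, B7–B8
Each bag holds 3 vertices, so the decomposition has width 2, which upper-bounds the treewidth. For the lower bound, G contains the cycle 8–1–0–2–8, so G is not a forest; only forests have treewidth ≤ 1, hence tw(G) ≥ 2. The upper and lower bounds meet at 2, so that is the treewidth.

2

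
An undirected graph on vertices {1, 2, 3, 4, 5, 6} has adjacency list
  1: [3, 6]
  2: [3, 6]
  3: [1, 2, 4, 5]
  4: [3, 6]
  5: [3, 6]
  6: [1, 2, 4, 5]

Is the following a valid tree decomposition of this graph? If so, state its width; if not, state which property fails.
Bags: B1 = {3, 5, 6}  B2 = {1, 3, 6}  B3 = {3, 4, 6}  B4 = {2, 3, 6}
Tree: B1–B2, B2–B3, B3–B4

Yes; width 2.

Every vertex of G appears in some bag (union = {1, 2, 3, 4, 5, 6}); every edge is covered by a bag; and for each vertex v the set of bags containing v is connected in the bag tree. The decomposition is therefore valid. The largest bag has 3 vertices, so the width is 2.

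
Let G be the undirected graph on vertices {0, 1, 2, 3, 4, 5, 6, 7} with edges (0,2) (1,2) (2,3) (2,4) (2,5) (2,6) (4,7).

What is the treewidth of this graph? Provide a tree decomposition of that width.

Every bag has size at most 2, so the width is 2 − 1 = 1 and tw(G) ≤ 1. Since G has at least one edge (e.g. 2–5), it is not an edgeless graph, so tw(G) ≥ 1. Therefore the treewidth is 1.

Treewidth 1.
Bags: B1 = {2, 5}  B2 = {2, 6}  B3 = {2, 4}  B4 = {1, 2}  B5 = {2, 3}  B6 = {4, 7}  B7 = {0, 2}
Tree: B1–B2, B2–B3, B1–B4, B4–B5, B3–B6, B3–B7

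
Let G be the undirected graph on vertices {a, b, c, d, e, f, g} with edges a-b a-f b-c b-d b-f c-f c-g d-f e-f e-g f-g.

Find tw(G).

A width-2 tree decomposition is:
Bags: B1 = {c, f, g}  B2 = {b, c, f}  B3 = {a, b, f}  B4 = {e, f, g}  B5 = {b, d, f}
Tree: B1–B2, B2–B3, B1–B4, B2–B5
Each bag holds 3 vertices, so the decomposition has width 2, which upper-bounds the treewidth. Conversely, {e, f, g} is a clique of size 3, and the vertices of any clique must share a bag in every tree decomposition; so some bag has ≥ 3 vertices and tw(G) ≥ 2. Hence tw(G) = 2 exactly.

2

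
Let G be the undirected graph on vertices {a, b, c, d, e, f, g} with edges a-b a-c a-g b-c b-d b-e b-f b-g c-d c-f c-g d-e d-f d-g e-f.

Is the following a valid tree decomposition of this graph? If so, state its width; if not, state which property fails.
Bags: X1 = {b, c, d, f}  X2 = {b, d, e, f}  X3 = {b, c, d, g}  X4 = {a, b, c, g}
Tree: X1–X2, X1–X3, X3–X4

Yes; width 3.

Vertex coverage: the bags together contain {a, b, c, d, e, f, g}, the full vertex set. Edge coverage: each edge of G has both endpoints in at least one bag. Running intersection: for every vertex, the bags containing it form a connected subtree. All three properties hold, so this is a valid tree decomposition of width max|bag| − 1 = 3, and hence tw(G) ≤ 3.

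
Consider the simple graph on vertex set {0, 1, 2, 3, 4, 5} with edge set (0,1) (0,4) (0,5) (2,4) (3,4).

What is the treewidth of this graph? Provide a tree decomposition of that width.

Each bag holds 2 vertices, so the decomposition has width 1, which upper-bounds the treewidth. Since G has at least one edge (e.g. 4–0), it is not an edgeless graph, so tw(G) ≥ 1. Therefore the treewidth is 1.

Treewidth 1.
One optimal decomposition is:
Bags: B1 = {0, 4}  B2 = {0, 5}  B3 = {2, 4}  B4 = {0, 1}  B5 = {3, 4}
Tree: B1–B2, B1–B3, B1–B4, B3–B5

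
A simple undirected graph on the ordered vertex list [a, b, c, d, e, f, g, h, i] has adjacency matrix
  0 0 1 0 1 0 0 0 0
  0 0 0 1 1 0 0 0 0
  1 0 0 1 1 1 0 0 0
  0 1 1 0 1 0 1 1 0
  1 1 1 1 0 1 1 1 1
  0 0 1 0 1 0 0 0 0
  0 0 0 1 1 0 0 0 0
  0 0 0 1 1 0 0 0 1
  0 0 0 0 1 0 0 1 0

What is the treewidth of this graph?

2

A width-2 tree decomposition is:
Bags: B1 = {c, d, e}  B2 = {d, e, h}  B3 = {b, d, e}  B4 = {a, c, e}  B5 = {d, e, g}  B6 = {e, h, i}  B7 = {c, e, f}
Tree: B1–B2, B1–B3, B1–B4, B2–B5, B2–B6, B1–B7
Each bag holds 3 vertices, so the decomposition has width 2, which upper-bounds the treewidth. For the lower bound, the 3 vertices {d, e, g} are pairwise adjacent, and any tree decomposition puts a clique entirely inside one bag — forcing width ≥ 2. Hence tw(G) = 2 exactly.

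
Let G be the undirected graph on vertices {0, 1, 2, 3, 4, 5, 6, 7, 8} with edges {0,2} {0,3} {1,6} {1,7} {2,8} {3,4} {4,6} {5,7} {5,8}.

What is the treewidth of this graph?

2

A width-2 tree decomposition is:
Bags: B1 = {2, 5, 8}  B2 = {0, 2, 5}  B3 = {0, 3, 5}  B4 = {3, 4, 5}  B5 = {4, 5, 6}  B6 = {1, 5, 6}  B7 = {1, 5, 7}
Tree: B1–B2, B2–B3, B3–B4, B4–B5, B5–B6, B6–B7
The largest bag has 3 vertices, giving width 2; this decomposition certifies tw(G) ≤ 2. The edges 5–8–2–0–3–4–6–1–7–5 form a cycle, so G is not a tree and its treewidth is at least 2. Combining the bounds, tw(G) = 2.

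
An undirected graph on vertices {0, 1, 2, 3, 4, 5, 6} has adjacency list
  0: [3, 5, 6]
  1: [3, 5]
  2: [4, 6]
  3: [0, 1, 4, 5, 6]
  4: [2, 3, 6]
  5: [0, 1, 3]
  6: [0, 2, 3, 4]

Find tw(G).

A width-2 tree decomposition is:
Bags: B1 = {0, 3, 6}  B2 = {0, 3, 5}  B3 = {3, 4, 6}  B4 = {1, 3, 5}  B5 = {2, 4, 6}
Tree: B1–B2, B1–B3, B2–B4, B3–B5
Each bag holds 3 vertices, so the decomposition has width 2, which upper-bounds the treewidth. For the lower bound, the 3 vertices {2, 4, 6} are pairwise adjacent, and any tree decomposition puts a clique entirely inside one bag — forcing width ≥ 2. Therefore the treewidth is 2.

2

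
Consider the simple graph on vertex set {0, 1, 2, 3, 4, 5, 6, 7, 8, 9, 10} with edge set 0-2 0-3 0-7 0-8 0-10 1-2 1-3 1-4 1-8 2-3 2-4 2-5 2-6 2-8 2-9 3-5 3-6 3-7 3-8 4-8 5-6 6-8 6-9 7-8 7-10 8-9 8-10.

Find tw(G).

A width-3 tree decomposition is:
Bags: B1 = {0, 2, 3, 8}  B2 = {2, 3, 6, 8}  B3 = {2, 6, 8, 9}  B4 = {1, 2, 3, 8}  B5 = {1, 2, 4, 8}  B6 = {0, 3, 7, 8}  B7 = {2, 3, 5, 6}  B8 = {0, 7, 8, 10}
Tree: B1–B2, B2–B3, B1–B4, B4–B5, B1–B6, B2–B7, B6–B8
Every bag has size at most 4, so the width is 4 − 1 = 3 and tw(G) ≤ 3. For the lower bound, the 4 vertices {2, 6, 8, 9} are pairwise adjacent, and any tree decomposition puts a clique entirely inside one bag — forcing width ≥ 3. Therefore the treewidth is 3.

3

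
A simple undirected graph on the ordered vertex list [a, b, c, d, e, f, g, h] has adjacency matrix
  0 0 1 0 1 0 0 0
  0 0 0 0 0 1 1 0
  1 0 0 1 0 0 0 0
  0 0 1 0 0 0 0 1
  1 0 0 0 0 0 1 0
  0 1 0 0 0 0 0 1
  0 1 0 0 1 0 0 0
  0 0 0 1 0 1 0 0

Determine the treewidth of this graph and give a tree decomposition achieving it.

Treewidth 2.
Bags: B1 = {a, e, g}  B2 = {a, c, g}  B3 = {c, d, g}  B4 = {d, g, h}  B5 = {f, g, h}  B6 = {b, f, g}
Tree: B1–B2, B2–B3, B3–B4, B4–B5, B5–B6

The largest bag has 3 vertices, giving width 2; this decomposition certifies tw(G) ≤ 2. Since g–e–a–c–d–h–f–b–g is a cycle in G, G is not acyclic. Forests are exactly the graphs of treewidth ≤ 1, so tw(G) ≥ 2. Hence tw(G) = 2 exactly.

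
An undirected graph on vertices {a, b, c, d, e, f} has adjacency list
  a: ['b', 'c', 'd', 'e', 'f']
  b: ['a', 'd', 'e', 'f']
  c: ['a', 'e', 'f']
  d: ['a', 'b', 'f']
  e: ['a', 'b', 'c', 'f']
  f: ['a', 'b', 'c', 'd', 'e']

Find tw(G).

3

A width-3 tree decomposition is:
Bags: B1 = {a, c, e, f}  B2 = {a, b, e, f}  B3 = {a, b, d, f}
Tree: B1–B2, B2–B3
Every bag has size at most 4, so the width is 4 − 1 = 3 and tw(G) ≤ 3. For the lower bound, the 4 vertices {a, b, d, f} are pairwise adjacent, and any tree decomposition puts a clique entirely inside one bag — forcing width ≥ 3. Combining the bounds, tw(G) = 3.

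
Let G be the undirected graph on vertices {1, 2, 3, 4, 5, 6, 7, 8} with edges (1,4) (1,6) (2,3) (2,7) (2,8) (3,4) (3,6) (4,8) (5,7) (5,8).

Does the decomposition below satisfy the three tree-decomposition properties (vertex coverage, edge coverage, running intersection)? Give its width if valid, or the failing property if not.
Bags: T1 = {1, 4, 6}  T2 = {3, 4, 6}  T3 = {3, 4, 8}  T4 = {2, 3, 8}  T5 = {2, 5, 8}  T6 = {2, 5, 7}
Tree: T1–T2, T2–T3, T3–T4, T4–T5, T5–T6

Checking the three conditions: (i) the bags cover all of {1, 2, 3, 4, 5, 6, 7, 8}; (ii) for each edge, some bag contains both endpoints; (iii) the bags containing any fixed vertex form a subtree. All hold, so the decomposition is valid with width 3 − 1 = 2.

Yes; width 2.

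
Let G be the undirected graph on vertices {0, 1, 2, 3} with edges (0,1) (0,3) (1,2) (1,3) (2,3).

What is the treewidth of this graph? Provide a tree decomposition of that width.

Treewidth 2.
One optimal decomposition is:
Bags: B1 = {0, 1, 3}  B2 = {1, 2, 3}
Tree: B1–B2

Each bag holds 3 vertices, so the decomposition has width 2, which upper-bounds the treewidth. For the lower bound, the 3 vertices {0, 1, 3} are pairwise adjacent, and any tree decomposition puts a clique entirely inside one bag — forcing width ≥ 2. Hence tw(G) = 2 exactly.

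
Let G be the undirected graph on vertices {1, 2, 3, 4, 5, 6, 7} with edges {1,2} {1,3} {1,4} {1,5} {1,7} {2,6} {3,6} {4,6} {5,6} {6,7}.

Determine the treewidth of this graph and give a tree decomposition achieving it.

Each bag holds 3 vertices, so the decomposition has width 2, which upper-bounds the treewidth. For the lower bound, G contains the cycle 1–4–6–3–1, so G is not a forest; only forests have treewidth ≤ 1, hence tw(G) ≥ 2. Combining the bounds, tw(G) = 2.

Treewidth 2.
One optimal decomposition is:
Bags: B1 = {1, 4, 6}  B2 = {1, 3, 6}  B3 = {1, 6, 7}  B4 = {1, 2, 6}  B5 = {1, 5, 6}
Tree: B1–B2, B2–B3, B3–B4, B4–B5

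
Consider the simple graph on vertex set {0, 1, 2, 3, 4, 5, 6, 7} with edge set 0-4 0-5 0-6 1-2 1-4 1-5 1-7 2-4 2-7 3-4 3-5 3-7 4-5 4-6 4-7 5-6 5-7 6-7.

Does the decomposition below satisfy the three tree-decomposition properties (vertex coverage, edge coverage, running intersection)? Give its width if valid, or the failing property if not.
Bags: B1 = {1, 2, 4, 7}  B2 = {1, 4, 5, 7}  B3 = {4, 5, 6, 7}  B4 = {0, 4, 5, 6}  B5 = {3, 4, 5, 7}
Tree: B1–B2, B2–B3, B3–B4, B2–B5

Checking the three conditions: (i) the bags cover all of {0, 1, 2, 3, 4, 5, 6, 7}; (ii) for each edge, some bag contains both endpoints; (iii) the bags containing any fixed vertex form a subtree. All hold, so the decomposition is valid with width 4 − 1 = 3.

Yes; width 3.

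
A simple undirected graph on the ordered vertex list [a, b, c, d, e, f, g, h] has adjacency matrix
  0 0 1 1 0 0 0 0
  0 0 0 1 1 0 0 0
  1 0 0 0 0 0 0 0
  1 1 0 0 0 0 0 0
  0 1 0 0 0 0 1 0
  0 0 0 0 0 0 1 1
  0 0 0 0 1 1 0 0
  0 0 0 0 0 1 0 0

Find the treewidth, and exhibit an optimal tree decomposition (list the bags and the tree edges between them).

Each bag holds 2 vertices, so the decomposition has width 1, which upper-bounds the treewidth. Since G has at least one edge (e.g. h–f), it is not an edgeless graph, so tw(G) ≥ 1. Therefore the treewidth is 1.

Treewidth 1.
Bags: B1 = {f, h}  B2 = {f, g}  B3 = {e, g}  B4 = {b, e}  B5 = {b, d}  B6 = {a, d}  B7 = {a, c}
Tree: B1–B2, B2–B3, B3–B4, B4–B5, B5–B6, B6–B7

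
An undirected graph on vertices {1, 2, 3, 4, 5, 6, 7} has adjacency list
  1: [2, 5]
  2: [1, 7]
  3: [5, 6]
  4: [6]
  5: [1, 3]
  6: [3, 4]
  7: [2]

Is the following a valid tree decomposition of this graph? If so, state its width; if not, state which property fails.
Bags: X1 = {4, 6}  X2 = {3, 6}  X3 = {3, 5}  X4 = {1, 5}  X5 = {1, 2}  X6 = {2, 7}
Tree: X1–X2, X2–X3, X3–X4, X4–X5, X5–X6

Yes; width 1.

Vertex coverage: the bags together contain {1, 2, 3, 4, 5, 6, 7}, the full vertex set. Edge coverage: each edge of G has both endpoints in at least one bag. Running intersection: for every vertex, the bags containing it form a connected subtree. All three properties hold, so this is a valid tree decomposition of width max|bag| − 1 = 1, and hence tw(G) ≤ 1.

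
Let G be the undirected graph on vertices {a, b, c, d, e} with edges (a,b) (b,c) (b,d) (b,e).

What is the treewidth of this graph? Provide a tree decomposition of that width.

The largest bag has 2 vertices, giving width 1; this decomposition certifies tw(G) ≤ 1. Any graph with an edge has treewidth ≥ 1, and G has the edge b–d. Hence tw(G) = 1 exactly.

Treewidth 1.
Bags: B1 = {b, d}  B2 = {b, c}  B3 = {b, e}  B4 = {a, b}
Tree: B1–B2, B1–B3, B3–B4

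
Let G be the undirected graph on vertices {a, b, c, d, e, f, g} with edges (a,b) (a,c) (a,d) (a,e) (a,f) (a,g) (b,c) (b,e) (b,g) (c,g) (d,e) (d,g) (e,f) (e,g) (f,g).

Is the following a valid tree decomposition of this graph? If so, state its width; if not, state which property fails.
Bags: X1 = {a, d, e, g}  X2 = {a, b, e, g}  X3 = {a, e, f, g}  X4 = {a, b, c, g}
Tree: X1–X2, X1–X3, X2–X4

Yes; width 3.

Vertex coverage: the bags together contain {a, b, c, d, e, f, g}, the full vertex set. Edge coverage: each edge of G has both endpoints in at least one bag. Running intersection: for every vertex, the bags containing it form a connected subtree. All three properties hold, so this is a valid tree decomposition of width max|bag| − 1 = 3, and hence tw(G) ≤ 3.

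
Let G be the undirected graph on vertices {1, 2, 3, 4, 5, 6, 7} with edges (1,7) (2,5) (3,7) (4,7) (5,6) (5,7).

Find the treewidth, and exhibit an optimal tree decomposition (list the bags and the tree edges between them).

Treewidth 1.
Bags: B1 = {1, 7}  B2 = {3, 7}  B3 = {5, 7}  B4 = {5, 6}  B5 = {4, 7}  B6 = {2, 5}
Tree: B1–B2, B2–B3, B3–B4, B1–B5, B4–B6

Each bag holds 2 vertices, so the decomposition has width 1, which upper-bounds the treewidth. G has an edge, so its treewidth is at least 1. Therefore the treewidth is 1.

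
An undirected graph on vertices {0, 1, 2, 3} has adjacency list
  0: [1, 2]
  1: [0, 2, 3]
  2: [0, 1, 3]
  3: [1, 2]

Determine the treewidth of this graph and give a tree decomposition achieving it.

The largest bag has 3 vertices, giving width 2; this decomposition certifies tw(G) ≤ 2. On the other hand G contains the 3-clique {0, 1, 2}. A clique must lie in a single bag of any decomposition, so no decomposition can have width below 2. Hence tw(G) = 2 exactly.

Treewidth 2.
One optimal decomposition is:
Bags: B1 = {1, 2, 3}  B2 = {0, 1, 2}
Tree: B1–B2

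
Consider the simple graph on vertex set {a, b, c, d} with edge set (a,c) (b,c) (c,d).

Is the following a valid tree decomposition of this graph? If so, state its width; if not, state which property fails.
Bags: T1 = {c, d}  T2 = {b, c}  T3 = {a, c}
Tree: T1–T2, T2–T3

Yes; width 1.

Every vertex of G appears in some bag (union = {a, b, c, d}); every edge is covered by a bag; and for each vertex v the set of bags containing v is connected in the bag tree. The decomposition is therefore valid. The largest bag has 2 vertices, so the width is 1.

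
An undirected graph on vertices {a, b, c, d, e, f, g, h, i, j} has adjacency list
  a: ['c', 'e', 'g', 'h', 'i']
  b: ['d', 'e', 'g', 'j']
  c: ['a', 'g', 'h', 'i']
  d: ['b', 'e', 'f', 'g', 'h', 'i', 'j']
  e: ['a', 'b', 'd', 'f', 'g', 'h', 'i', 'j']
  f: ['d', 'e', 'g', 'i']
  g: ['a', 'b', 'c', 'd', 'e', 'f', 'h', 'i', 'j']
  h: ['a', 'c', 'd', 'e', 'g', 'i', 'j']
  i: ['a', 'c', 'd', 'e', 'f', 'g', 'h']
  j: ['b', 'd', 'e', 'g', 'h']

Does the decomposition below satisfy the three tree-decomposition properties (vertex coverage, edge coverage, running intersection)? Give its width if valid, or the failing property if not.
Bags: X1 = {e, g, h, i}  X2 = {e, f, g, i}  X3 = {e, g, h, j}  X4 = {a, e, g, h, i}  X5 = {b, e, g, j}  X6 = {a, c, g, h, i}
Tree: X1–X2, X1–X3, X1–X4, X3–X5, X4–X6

No — vertex d appears in no bag.

A tree decomposition must satisfy three properties: every vertex lies in some bag; for every edge, both endpoints lie together in some bag; and for every vertex, the bags containing it form a connected subtree. Here vertex d appears in no bag, so the decomposition is invalid.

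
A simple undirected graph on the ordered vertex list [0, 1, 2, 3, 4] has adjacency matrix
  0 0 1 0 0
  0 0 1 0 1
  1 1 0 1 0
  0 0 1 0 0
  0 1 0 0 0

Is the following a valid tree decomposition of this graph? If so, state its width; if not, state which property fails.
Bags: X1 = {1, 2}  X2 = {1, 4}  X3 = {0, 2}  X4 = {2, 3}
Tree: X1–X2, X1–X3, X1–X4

Yes; width 1.

Vertex coverage: the bags together contain {0, 1, 2, 3, 4}, the full vertex set. Edge coverage: each edge of G has both endpoints in at least one bag. Running intersection: for every vertex, the bags containing it form a connected subtree. All three properties hold, so this is a valid tree decomposition of width max|bag| − 1 = 1, and hence tw(G) ≤ 1.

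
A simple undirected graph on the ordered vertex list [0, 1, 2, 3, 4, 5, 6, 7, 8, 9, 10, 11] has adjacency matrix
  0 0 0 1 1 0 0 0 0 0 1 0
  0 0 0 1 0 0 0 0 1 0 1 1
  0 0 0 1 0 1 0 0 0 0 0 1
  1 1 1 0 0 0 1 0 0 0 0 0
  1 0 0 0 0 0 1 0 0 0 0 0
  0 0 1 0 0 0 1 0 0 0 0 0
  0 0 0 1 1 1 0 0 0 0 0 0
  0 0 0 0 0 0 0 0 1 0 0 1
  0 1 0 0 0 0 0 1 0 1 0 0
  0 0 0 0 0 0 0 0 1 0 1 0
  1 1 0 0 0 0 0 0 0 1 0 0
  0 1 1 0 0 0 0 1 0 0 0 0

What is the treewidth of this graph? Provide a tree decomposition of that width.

The largest bag has 4 vertices, giving width 3; this decomposition certifies tw(G) ≤ 3. For the lower bound: the 4 vertex sets {7,8,9}, {11}, {1}, {0,2,3,10} are disjoint, each induces a connected subgraph, and every pair is joined by at least one edge of G. Contracting each set to a single vertex therefore yields K_{4} as a minor, and since treewidth is minor-monotone, tw(G) ≥ tw(K_{4}) = 3. The upper and lower bounds meet at 3, so that is the treewidth.

Treewidth 3.
Bags: B1 = {7, 8, 9, 11}  B2 = {1, 8, 9, 11}  B3 = {1, 9, 10, 11}  B4 = {1, 2, 10, 11}  B5 = {1, 2, 3, 10}  B6 = {0, 2, 3, 10}  B7 = {0, 2, 3, 5}  B8 = {0, 3, 5, 6}  B9 = {0, 4, 5, 6}
Tree: B1–B2, B2–B3, B3–B4, B4–B5, B5–B6, B6–B7, B7–B8, B8–B9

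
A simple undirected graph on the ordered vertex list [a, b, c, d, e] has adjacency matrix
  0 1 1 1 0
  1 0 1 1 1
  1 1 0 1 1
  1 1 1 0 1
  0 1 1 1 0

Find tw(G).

A width-3 tree decomposition is:
Bags: B1 = {a, b, c, d}  B2 = {b, c, d, e}
Tree: B1–B2
Each bag holds 4 vertices, so the decomposition has width 3, which upper-bounds the treewidth. Conversely, {b, c, d, e} is a clique of size 4, and the vertices of any clique must share a bag in every tree decomposition; so some bag has ≥ 4 vertices and tw(G) ≥ 3. The upper and lower bounds meet at 3, so that is the treewidth.

3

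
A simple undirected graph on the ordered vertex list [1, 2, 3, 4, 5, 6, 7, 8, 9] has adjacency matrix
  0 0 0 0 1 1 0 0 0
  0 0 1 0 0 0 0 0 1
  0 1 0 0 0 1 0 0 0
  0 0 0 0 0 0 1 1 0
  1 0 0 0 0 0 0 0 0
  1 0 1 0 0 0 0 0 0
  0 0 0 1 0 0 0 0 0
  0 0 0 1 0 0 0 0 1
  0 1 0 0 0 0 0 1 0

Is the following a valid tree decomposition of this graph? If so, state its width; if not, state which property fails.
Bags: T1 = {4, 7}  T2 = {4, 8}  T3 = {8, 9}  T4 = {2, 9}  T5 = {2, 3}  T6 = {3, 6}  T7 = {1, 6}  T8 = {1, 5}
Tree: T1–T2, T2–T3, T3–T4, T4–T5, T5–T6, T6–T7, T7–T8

Yes; width 1.

Checking the three conditions: (i) the bags cover all of {1, 2, 3, 4, 5, 6, 7, 8, 9}; (ii) for each edge, some bag contains both endpoints; (iii) the bags containing any fixed vertex form a subtree. All hold, so the decomposition is valid with width 2 − 1 = 1.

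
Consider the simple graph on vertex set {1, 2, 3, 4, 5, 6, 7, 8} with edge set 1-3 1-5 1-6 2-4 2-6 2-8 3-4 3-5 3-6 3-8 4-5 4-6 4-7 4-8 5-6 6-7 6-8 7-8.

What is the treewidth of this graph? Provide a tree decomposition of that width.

Treewidth 3.
Bags: B1 = {4, 6, 7, 8}  B2 = {2, 4, 6, 8}  B3 = {3, 4, 6, 8}  B4 = {3, 4, 5, 6}  B5 = {1, 3, 5, 6}
Tree: B1–B2, B1–B3, B3–B4, B4–B5

The largest bag has 4 vertices, giving width 3; this decomposition certifies tw(G) ≤ 3. On the other hand G contains the 4-clique {1, 3, 5, 6}. A clique must lie in a single bag of any decomposition, so no decomposition can have width below 3. Hence tw(G) = 3 exactly.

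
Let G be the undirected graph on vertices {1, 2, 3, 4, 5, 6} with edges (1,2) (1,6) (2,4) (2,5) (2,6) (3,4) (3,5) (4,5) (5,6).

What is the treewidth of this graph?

2

A width-2 tree decomposition is:
Bags: B1 = {3, 4, 5}  B2 = {2, 4, 5}  B3 = {2, 5, 6}  B4 = {1, 2, 6}
Tree: B1–B2, B2–B3, B3–B4
Every bag has size at most 3, so the width is 3 − 1 = 2 and tw(G) ≤ 2. On the other hand G contains the 3-clique {1, 2, 6}. A clique must lie in a single bag of any decomposition, so no decomposition can have width below 2. The upper and lower bounds meet at 2, so that is the treewidth.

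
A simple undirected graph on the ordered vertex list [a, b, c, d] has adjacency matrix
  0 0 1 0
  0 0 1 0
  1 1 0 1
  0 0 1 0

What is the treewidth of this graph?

A width-1 tree decomposition is:
Bags: B1 = {b, c}  B2 = {a, c}  B3 = {c, d}
Tree: B1–B2, B1–B3
The largest bag has 2 vertices, giving width 1; this decomposition certifies tw(G) ≤ 1. Since G has at least one edge (e.g. c–b), it is not an edgeless graph, so tw(G) ≥ 1. Therefore the treewidth is 1.

1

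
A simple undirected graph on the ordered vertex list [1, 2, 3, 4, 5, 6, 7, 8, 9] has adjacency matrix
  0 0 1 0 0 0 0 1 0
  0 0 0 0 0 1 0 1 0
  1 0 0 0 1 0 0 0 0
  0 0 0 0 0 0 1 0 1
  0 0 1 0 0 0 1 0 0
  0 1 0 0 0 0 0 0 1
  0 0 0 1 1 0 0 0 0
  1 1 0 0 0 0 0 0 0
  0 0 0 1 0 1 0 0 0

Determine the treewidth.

2

A width-2 tree decomposition is:
Bags: B1 = {2, 6, 9}  B2 = {2, 8, 9}  B3 = {1, 8, 9}  B4 = {1, 3, 9}  B5 = {3, 5, 9}  B6 = {5, 7, 9}  B7 = {4, 7, 9}
Tree: B1–B2, B2–B3, B3–B4, B4–B5, B5–B6, B6–B7
Each bag holds 3 vertices, so the decomposition has width 2, which upper-bounds the treewidth. Since 9–6–2–8–1–3–5–7–4–9 is a cycle in G, G is not acyclic. Forests are exactly the graphs of treewidth ≤ 1, so tw(G) ≥ 2. Therefore the treewidth is 2.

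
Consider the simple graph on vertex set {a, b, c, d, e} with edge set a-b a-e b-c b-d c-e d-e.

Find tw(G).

2

A width-2 tree decomposition is:
Bags: B1 = {a, b, e}  B2 = {b, d, e}  B3 = {b, c, e}
Tree: B1–B2, B2–B3
Each bag holds 3 vertices, so the decomposition has width 2, which upper-bounds the treewidth. The edges e–a–b–d–e form a cycle, so G is not a tree and its treewidth is at least 2. Hence tw(G) = 2 exactly.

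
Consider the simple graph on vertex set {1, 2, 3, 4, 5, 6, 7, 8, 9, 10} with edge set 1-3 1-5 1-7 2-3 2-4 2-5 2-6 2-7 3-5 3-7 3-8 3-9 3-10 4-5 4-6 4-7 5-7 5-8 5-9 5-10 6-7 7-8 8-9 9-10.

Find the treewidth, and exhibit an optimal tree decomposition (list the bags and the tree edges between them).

Treewidth 3.
One such decomposition:
Bags: B1 = {3, 5, 7, 8}  B2 = {3, 5, 8, 9}  B3 = {3, 5, 9, 10}  B4 = {2, 3, 5, 7}  B5 = {1, 3, 5, 7}  B6 = {2, 4, 5, 7}  B7 = {2, 4, 6, 7}
Tree: B1–B2, B2–B3, B1–B4, B1–B5, B4–B6, B6–B7

Every bag has size at most 4, so the width is 4 − 1 = 3 and tw(G) ≤ 3. For the lower bound, the 4 vertices {3, 5, 8, 9} are pairwise adjacent, and any tree decomposition puts a clique entirely inside one bag — forcing width ≥ 3. Hence tw(G) = 3 exactly.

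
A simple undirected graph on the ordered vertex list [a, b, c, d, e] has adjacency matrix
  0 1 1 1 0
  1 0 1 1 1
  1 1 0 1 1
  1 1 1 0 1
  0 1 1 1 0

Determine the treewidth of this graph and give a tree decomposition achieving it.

Every bag has size at most 4, so the width is 4 − 1 = 3 and tw(G) ≤ 3. For the lower bound, the 4 vertices {b, c, d, e} are pairwise adjacent, and any tree decomposition puts a clique entirely inside one bag — forcing width ≥ 3. Combining the bounds, tw(G) = 3.

Treewidth 3.
Bags: B1 = {a, b, c, d}  B2 = {b, c, d, e}
Tree: B1–B2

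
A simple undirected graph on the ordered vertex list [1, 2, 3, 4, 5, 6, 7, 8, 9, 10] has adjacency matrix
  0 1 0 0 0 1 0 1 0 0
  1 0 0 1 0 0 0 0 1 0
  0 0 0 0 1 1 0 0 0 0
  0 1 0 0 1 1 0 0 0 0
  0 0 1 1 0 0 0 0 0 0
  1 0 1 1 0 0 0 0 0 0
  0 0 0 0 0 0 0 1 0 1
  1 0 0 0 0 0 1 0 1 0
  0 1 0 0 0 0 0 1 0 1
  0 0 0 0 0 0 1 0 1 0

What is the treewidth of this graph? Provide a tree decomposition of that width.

Treewidth 2.
One such decomposition:
Bags: B1 = {7, 9, 10}  B2 = {7, 8, 9}  B3 = {2, 8, 9}  B4 = {1, 2, 8}  B5 = {1, 2, 4}  B6 = {1, 4, 6}  B7 = {4, 5, 6}  B8 = {3, 5, 6}
Tree: B1–B2, B2–B3, B3–B4, B4–B5, B5–B6, B6–B7, B7–B8

The largest bag has 3 vertices, giving width 2; this decomposition certifies tw(G) ≤ 2. For the lower bound, G contains the cycle 10–7–8–9–10, so G is not a forest; only forests have treewidth ≤ 1, hence tw(G) ≥ 2. Therefore the treewidth is 2.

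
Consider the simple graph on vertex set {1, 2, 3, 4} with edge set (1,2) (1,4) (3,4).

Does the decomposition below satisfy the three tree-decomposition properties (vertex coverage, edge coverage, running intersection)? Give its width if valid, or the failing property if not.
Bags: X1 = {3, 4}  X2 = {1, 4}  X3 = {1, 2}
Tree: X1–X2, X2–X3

Vertex coverage: the bags together contain {1, 2, 3, 4}, the full vertex set. Edge coverage: each edge of G has both endpoints in at least one bag. Running intersection: for every vertex, the bags containing it form a connected subtree. All three properties hold, so this is a valid tree decomposition of width max|bag| − 1 = 1, and hence tw(G) ≤ 1.

Yes; width 1.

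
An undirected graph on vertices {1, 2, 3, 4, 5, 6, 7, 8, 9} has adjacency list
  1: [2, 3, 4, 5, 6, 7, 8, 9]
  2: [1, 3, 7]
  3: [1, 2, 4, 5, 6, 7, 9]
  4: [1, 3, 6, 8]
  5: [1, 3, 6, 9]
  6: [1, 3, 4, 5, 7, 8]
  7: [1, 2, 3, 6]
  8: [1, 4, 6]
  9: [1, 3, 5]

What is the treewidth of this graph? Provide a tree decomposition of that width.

Treewidth 3.
One optimal decomposition is:
Bags: B1 = {1, 3, 6, 7}  B2 = {1, 3, 5, 6}  B3 = {1, 3, 5, 9}  B4 = {1, 3, 4, 6}  B5 = {1, 4, 6, 8}  B6 = {1, 2, 3, 7}
Tree: B1–B2, B2–B3, B1–B4, B4–B5, B1–B6

The largest bag has 4 vertices, giving width 3; this decomposition certifies tw(G) ≤ 3. On the other hand G contains the 4-clique {1, 4, 6, 8}. A clique must lie in a single bag of any decomposition, so no decomposition can have width below 3. The upper and lower bounds meet at 3, so that is the treewidth.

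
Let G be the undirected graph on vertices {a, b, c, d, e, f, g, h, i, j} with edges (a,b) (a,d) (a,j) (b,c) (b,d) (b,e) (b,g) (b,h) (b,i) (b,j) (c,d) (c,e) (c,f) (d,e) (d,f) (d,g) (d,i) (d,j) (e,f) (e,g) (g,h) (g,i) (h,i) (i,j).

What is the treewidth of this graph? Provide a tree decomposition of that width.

Treewidth 3.
One optimal decomposition is:
Bags: B1 = {b, d, i, j}  B2 = {b, d, g, i}  B3 = {b, g, h, i}  B4 = {a, b, d, j}  B5 = {b, d, e, g}  B6 = {b, c, d, e}  B7 = {c, d, e, f}
Tree: B1–B2, B2–B3, B1–B4, B2–B5, B5–B6, B6–B7

The largest bag has 4 vertices, giving width 3; this decomposition certifies tw(G) ≤ 3. On the other hand G contains the 4-clique {c, d, e, f}. A clique must lie in a single bag of any decomposition, so no decomposition can have width below 3. The upper and lower bounds meet at 3, so that is the treewidth.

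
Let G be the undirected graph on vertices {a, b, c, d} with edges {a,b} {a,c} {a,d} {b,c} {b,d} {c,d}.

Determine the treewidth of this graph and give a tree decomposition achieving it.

Treewidth 3.
Bags: B1 = {a, b, c, d}
Tree: (single bag)

A single bag containing all 4 vertices is trivially a valid decomposition of width 3. On the other hand G contains the 4-clique {a, b, c, d}. A clique must lie in a single bag of any decomposition, so no decomposition can have width below 3. Hence tw(G) = 3 exactly.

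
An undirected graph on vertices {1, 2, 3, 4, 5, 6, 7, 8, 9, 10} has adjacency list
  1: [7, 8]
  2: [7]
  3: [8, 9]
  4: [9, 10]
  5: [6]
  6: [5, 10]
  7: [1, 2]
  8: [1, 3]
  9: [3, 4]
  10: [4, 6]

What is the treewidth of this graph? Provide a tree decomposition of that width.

Every bag has size at most 2, so the width is 2 − 1 = 1 and tw(G) ≤ 1. Any graph with an edge has treewidth ≥ 1, and G has the edge 2–7. Combining the bounds, tw(G) = 1.

Treewidth 1.
Bags: B1 = {2, 7}  B2 = {1, 7}  B3 = {1, 8}  B4 = {3, 8}  B5 = {3, 9}  B6 = {4, 9}  B7 = {4, 10}  B8 = {6, 10}  B9 = {5, 6}
Tree: B1–B2, B2–B3, B3–B4, B4–B5, B5–B6, B6–B7, B7–B8, B8–B9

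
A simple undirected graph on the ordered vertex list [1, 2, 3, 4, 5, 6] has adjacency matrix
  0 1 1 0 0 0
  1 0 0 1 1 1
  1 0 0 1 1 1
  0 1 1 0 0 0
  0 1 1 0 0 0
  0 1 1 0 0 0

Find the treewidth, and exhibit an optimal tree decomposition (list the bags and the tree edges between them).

The largest bag has 3 vertices, giving width 2; this decomposition certifies tw(G) ≤ 2. Since 3–4–2–6–3 is a cycle in G, G is not acyclic. Forests are exactly the graphs of treewidth ≤ 1, so tw(G) ≥ 2. The upper and lower bounds meet at 2, so that is the treewidth.

Treewidth 2.
One such decomposition:
Bags: B1 = {2, 3, 4}  B2 = {2, 3, 6}  B3 = {1, 2, 3}  B4 = {2, 3, 5}
Tree: B1–B2, B2–B3, B3–B4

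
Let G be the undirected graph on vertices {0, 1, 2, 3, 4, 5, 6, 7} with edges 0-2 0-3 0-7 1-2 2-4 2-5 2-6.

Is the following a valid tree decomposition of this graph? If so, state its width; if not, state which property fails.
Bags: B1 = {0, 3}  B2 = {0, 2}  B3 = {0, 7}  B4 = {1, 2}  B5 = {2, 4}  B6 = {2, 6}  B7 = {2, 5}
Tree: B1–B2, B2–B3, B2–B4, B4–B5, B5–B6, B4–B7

Yes; width 1.

Vertex coverage: the bags together contain {0, 1, 2, 3, 4, 5, 6, 7}, the full vertex set. Edge coverage: each edge of G has both endpoints in at least one bag. Running intersection: for every vertex, the bags containing it form a connected subtree. All three properties hold, so this is a valid tree decomposition of width max|bag| − 1 = 1, and hence tw(G) ≤ 1.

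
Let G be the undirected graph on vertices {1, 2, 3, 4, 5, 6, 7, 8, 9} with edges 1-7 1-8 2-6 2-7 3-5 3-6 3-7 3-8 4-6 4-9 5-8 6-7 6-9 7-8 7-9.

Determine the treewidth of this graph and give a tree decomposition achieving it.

Treewidth 2.
One such decomposition:
Bags: B1 = {3, 7, 8}  B2 = {3, 6, 7}  B3 = {6, 7, 9}  B4 = {3, 5, 8}  B5 = {1, 7, 8}  B6 = {4, 6, 9}  B7 = {2, 6, 7}
Tree: B1–B2, B2–B3, B1–B4, B1–B5, B3–B6, B2–B7

Every bag has size at most 3, so the width is 3 − 1 = 2 and tw(G) ≤ 2. For the lower bound, the 3 vertices {4, 6, 9} are pairwise adjacent, and any tree decomposition puts a clique entirely inside one bag — forcing width ≥ 2. Therefore the treewidth is 2.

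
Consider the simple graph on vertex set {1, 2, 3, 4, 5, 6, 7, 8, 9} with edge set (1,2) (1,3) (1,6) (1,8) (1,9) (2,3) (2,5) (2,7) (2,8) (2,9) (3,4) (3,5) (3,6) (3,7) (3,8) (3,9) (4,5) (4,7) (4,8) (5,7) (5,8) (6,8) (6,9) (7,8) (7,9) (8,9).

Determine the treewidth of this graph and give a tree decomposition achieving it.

Treewidth 4.
One such decomposition:
Bags: B1 = {2, 3, 7, 8, 9}  B2 = {2, 3, 5, 7, 8}  B3 = {3, 4, 5, 7, 8}  B4 = {1, 2, 3, 8, 9}  B5 = {1, 3, 6, 8, 9}
Tree: B1–B2, B2–B3, B1–B4, B4–B5

Every bag has size at most 5, so the width is 5 − 1 = 4 and tw(G) ≤ 4. For the lower bound, the 5 vertices {1, 2, 3, 8, 9} are pairwise adjacent, and any tree decomposition puts a clique entirely inside one bag — forcing width ≥ 4. Hence tw(G) = 4 exactly.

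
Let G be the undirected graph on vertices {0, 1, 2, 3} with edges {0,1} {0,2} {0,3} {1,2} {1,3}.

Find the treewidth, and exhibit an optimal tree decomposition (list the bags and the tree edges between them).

The largest bag has 3 vertices, giving width 2; this decomposition certifies tw(G) ≤ 2. For the lower bound, the 3 vertices {0, 1, 2} are pairwise adjacent, and any tree decomposition puts a clique entirely inside one bag — forcing width ≥ 2. Hence tw(G) = 2 exactly.

Treewidth 2.
One such decomposition:
Bags: B1 = {0, 1, 3}  B2 = {0, 1, 2}
Tree: B1–B2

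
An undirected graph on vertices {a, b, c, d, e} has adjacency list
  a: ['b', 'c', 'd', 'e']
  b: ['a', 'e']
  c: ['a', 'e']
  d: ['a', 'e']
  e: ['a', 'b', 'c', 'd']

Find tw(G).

2

A width-2 tree decomposition is:
Bags: B1 = {a, b, e}  B2 = {a, d, e}  B3 = {a, c, e}
Tree: B1–B2, B1–B3
The largest bag has 3 vertices, giving width 2; this decomposition certifies tw(G) ≤ 2. Conversely, {a, d, e} is a clique of size 3, and the vertices of any clique must share a bag in every tree decomposition; so some bag has ≥ 3 vertices and tw(G) ≥ 2. Therefore the treewidth is 2.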